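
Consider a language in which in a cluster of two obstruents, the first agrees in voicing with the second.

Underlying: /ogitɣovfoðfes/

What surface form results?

[ogidɣoffoθfes]

/t/ before /ɣ/ (voiced) → [d]
/v/ before /f/ (voiceless) → [f]
/ð/ before /f/ (voiceless) → [θ]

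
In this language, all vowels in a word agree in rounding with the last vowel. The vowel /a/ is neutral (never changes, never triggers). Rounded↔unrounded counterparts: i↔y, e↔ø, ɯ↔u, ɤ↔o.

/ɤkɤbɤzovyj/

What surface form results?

[okobozovyj]

/ɤ/ harmonizes with /y/ ([+round]) → [o]
/ɤ/ harmonizes with /y/ ([+round]) → [o]
/ɤ/ harmonizes with /y/ ([+round]) → [o]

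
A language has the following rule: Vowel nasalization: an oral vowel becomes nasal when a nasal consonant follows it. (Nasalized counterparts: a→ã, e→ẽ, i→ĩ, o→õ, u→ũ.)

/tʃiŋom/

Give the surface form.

/i/ before nasal /ŋ/ → [ĩ]
/o/ before nasal /m/ → [õ]

[tʃĩŋõm]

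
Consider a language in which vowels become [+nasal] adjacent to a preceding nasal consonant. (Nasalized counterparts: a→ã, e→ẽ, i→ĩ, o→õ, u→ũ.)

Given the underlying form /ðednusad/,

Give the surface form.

[ðednũsad]

/u/ after nasal /n/ → [ũ]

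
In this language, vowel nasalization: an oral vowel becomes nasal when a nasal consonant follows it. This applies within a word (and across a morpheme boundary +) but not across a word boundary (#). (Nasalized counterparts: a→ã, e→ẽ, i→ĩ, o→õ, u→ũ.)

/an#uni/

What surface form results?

[ãn#ũni]

/a/ before nasal /n/ → [ã]
/u/ before nasal /n/ → [ũ]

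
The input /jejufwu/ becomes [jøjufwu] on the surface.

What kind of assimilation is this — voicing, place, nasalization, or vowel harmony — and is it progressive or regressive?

vowel harmony, regressive

/e/→[ø].
Vowels agree with the last vowel, so the harmony is regressive.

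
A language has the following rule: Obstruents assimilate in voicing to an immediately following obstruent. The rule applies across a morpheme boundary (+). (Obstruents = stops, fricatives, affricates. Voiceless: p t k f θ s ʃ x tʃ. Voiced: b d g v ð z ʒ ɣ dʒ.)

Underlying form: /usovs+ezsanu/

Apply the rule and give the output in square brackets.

[usofs+essanu]

/v/ before /s/ (voiceless) → [f]
/z/ before /s/ (voiceless) → [s]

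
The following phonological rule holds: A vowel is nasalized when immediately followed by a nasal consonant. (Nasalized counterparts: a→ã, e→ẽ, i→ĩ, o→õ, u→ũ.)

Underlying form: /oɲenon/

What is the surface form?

[õɲẽnõn]

/o/ before nasal /ɲ/ → [õ]
/e/ before nasal /n/ → [ẽ]
/o/ before nasal /n/ → [õ]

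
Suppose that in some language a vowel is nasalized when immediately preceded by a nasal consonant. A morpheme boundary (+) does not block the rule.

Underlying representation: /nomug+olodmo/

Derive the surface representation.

[nõmũg+olodmõ]

/o/ after nasal /n/ → [õ]
/u/ after nasal /m/ → [ũ]
/o/ after nasal /m/ → [õ]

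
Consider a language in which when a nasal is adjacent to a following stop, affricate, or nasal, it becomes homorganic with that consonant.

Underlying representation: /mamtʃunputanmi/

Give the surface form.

/m/ before /tʃ/ (palatal) → [ɲ]
/n/ before /p/ (labial) → [m]
/n/ before /m/ (labial) → [m]

[maɲtʃumputammi]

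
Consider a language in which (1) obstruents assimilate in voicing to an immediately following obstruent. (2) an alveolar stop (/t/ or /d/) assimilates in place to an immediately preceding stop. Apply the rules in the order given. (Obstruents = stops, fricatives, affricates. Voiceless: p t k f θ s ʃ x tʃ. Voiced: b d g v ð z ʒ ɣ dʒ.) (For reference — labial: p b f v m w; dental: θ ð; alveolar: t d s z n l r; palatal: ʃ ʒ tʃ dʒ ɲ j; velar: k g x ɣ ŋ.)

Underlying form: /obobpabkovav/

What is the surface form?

[oboppapkovav]

Rule 1: /b/ before /p/ (voiceless) → [p]
Rule 1: /b/ before /k/ (voiceless) → [p]
After rule 1: oboppapkovav
Rule 2: no segment meets the rule's conditions; no change.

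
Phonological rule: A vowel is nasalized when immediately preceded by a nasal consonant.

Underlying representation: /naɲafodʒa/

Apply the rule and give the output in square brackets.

/a/ after nasal /n/ → [ã]
/a/ after nasal /ɲ/ → [ã]

[nãɲãfodʒa]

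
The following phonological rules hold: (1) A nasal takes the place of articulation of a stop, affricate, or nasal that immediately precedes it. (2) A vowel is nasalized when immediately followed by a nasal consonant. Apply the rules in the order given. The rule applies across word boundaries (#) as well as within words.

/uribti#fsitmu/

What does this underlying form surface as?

Rule 1: /m/ after /t/ (alveolar) → [n]
After rule 1: uribti#fsitnu
Rule 2: no segment meets the rule's conditions; no change.

[uribti#fsitnu]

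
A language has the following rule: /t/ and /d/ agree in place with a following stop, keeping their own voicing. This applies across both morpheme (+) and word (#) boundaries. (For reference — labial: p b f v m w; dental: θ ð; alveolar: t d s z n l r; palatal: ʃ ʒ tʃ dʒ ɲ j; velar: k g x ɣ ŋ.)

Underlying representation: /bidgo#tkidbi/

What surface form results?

[biggo#kkibbi]

/d/ before /g/ (velar) → [g]
/t/ before /k/ (velar) → [k]
/d/ before /b/ (labial) → [b]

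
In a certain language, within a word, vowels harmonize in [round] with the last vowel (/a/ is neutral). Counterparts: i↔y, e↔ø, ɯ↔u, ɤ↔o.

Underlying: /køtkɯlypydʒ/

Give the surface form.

/ɯ/ harmonizes with /y/ ([+round]) → [u]

[køtkulypydʒ]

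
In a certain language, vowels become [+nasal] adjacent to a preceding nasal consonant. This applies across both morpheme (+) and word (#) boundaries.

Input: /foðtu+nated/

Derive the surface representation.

[foðtu+nãted]

/a/ after nasal /n/ → [ã]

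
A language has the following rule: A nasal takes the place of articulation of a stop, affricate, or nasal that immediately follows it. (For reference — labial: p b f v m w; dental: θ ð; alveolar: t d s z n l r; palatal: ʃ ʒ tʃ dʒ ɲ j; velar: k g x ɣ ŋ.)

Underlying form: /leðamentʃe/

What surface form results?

[leðameɲtʃe]

/n/ before /tʃ/ (palatal) → [ɲ]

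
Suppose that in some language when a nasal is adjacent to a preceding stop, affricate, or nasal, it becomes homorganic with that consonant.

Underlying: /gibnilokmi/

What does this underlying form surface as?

/n/ after /b/ (labial) → [m]
/m/ after /k/ (velar) → [ŋ]

[gibmilokŋi]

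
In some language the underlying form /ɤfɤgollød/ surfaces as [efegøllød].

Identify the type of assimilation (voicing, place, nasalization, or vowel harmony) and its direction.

vowel harmony, regressive

/ɤ/→[e] /ɤ/→[e] /o/→[ø].
Vowels agree with the last vowel, so the harmony is regressive.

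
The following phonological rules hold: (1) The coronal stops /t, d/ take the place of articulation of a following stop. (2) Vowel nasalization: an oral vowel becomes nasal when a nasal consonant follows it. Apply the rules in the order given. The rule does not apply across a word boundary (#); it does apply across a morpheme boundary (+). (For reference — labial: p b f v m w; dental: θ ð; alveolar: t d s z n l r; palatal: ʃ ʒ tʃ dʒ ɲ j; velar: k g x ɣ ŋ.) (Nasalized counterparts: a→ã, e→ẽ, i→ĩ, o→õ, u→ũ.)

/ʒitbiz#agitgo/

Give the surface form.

Rule 1: /t/ before /b/ (labial) → [p]
Rule 1: /t/ before /g/ (velar) → [k]
After rule 1: ʒipbiz#agikgo
Rule 2: no segment meets the rule's conditions; no change.

[ʒipbiz#agikgo]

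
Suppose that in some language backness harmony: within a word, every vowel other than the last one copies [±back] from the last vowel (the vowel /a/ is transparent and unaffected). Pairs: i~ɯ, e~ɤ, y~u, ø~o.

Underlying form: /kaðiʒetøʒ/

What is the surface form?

[kaðiʒetøʒ]

no segment meets the rule's conditions; no change.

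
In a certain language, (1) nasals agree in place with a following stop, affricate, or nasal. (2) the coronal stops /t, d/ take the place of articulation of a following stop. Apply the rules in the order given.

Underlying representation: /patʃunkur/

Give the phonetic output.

Rule 1: /n/ before /k/ (velar) → [ŋ]
After rule 1: patʃuŋkur
Rule 2: no segment meets the rule's conditions; no change.

[patʃuŋkur]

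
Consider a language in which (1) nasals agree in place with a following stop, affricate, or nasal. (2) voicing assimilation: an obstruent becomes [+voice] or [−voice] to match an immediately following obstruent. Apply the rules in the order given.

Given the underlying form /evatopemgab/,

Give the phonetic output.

[evatopeŋgab]

Rule 1: /m/ before /g/ (velar) → [ŋ]
After rule 1: evatopeŋgab
Rule 2: no segment meets the rule's conditions; no change.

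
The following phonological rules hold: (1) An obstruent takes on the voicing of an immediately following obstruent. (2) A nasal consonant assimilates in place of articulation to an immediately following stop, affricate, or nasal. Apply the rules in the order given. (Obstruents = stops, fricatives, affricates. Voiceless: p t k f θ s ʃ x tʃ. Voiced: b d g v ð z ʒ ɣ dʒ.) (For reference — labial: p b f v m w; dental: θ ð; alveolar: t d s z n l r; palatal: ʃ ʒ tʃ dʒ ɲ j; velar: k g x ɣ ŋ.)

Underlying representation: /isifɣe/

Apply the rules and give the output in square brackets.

Rule 1: /f/ before /ɣ/ (voiced) → [v]
After rule 1: isivɣe
Rule 2: no segment meets the rule's conditions; no change.

[isivɣe]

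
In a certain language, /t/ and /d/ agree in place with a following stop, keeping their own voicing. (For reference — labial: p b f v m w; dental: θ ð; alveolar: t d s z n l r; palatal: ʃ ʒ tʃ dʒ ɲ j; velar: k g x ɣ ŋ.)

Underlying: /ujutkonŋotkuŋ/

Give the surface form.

[ujukkonŋokkuŋ]

/t/ before /k/ (velar) → [k]
/t/ before /k/ (velar) → [k]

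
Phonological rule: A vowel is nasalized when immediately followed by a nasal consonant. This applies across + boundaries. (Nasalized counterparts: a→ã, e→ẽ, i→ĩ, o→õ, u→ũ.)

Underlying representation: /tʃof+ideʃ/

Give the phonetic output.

[tʃof+ideʃ]

no segment meets the rule's conditions; no change.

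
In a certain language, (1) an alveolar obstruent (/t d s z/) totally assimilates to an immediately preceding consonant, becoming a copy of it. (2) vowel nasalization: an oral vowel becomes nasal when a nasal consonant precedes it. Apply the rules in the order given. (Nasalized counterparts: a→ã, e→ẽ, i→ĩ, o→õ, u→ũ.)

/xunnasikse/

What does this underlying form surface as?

Rule 1: /s/ after /k/ → [k] (total assimilation)
After rule 1: xunnasikke
Rule 2: /a/ after nasal /n/ → [ã]

[xunnãsikke]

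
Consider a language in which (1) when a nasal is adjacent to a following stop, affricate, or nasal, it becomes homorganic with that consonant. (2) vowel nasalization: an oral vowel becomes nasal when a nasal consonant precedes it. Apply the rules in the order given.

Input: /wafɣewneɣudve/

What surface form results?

Rule 1: no segment meets the rule's conditions; no change.
After rule 1: wafɣewneɣudve
Rule 2: /e/ after nasal /n/ → [ẽ]

[wafɣewnẽɣudve]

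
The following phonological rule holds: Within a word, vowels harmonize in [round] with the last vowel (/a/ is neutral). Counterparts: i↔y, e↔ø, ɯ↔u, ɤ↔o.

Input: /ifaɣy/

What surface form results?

/i/ harmonizes with /y/ ([+round]) → [y]

[yfaɣy]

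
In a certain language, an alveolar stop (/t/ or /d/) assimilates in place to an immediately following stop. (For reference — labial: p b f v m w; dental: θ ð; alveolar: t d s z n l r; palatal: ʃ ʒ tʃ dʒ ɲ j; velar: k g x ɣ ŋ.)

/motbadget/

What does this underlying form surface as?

/t/ before /b/ (labial) → [p]
/d/ before /g/ (velar) → [g]

[mopbagget]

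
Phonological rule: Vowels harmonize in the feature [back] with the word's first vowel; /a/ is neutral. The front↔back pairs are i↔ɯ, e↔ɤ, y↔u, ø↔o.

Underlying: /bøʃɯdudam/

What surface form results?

[bøʃidydam]

/ɯ/ harmonizes with /ø/ ([-back]) → [i]
/u/ harmonizes with /ø/ ([-back]) → [y]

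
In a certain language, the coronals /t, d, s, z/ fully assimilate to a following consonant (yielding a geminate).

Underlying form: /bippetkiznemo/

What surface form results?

/t/ before /k/ → [k] (total assimilation)
/z/ before /n/ → [n] (total assimilation)

[bippekkinnemo]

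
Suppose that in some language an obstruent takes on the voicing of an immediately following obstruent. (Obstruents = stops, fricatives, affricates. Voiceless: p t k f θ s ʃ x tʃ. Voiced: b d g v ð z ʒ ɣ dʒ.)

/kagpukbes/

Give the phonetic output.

[kakpugbes]

/g/ before /p/ (voiceless) → [k]
/k/ before /b/ (voiced) → [g]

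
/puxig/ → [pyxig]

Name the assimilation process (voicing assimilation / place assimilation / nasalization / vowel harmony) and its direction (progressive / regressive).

/u/→[y].
Vowels agree with the last vowel, so the harmony is regressive.

vowel harmony, regressive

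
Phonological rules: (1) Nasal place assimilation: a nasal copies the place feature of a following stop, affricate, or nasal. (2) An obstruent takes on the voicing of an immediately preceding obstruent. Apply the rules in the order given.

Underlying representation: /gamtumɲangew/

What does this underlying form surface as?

Rule 1: /m/ before /t/ (alveolar) → [n]
Rule 1: /m/ before /ɲ/ (palatal) → [ɲ]
Rule 1: /n/ before /g/ (velar) → [ŋ]
After rule 1: gantuɲɲaŋgew
Rule 2: no segment meets the rule's conditions; no change.

[gantuɲɲaŋgew]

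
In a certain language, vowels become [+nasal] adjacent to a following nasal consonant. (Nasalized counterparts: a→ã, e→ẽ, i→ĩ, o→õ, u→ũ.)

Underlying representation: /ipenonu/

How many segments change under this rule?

/e/ before nasal /n/ → [ẽ]
/o/ before nasal /n/ → [õ]
2 segments change.

2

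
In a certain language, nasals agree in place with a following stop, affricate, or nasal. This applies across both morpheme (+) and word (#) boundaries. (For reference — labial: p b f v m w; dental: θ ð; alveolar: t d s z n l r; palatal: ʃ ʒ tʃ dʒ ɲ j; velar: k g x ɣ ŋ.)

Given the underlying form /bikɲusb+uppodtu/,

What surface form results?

no segment meets the rule's conditions; no change.

[bikɲusb+uppodtu]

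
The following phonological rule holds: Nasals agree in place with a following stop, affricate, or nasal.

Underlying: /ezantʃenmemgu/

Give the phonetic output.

[ezaɲtʃemmeŋgu]

/n/ before /tʃ/ (palatal) → [ɲ]
/n/ before /m/ (labial) → [m]
/m/ before /g/ (velar) → [ŋ]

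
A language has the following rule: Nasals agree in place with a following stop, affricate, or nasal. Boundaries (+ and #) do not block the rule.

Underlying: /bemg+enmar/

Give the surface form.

/m/ before /g/ (velar) → [ŋ]
/n/ before /m/ (labial) → [m]

[beŋg+emmar]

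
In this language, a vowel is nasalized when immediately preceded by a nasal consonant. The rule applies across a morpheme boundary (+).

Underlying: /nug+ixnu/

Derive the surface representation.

[nũg+ixnũ]

/u/ after nasal /n/ → [ũ]
/u/ after nasal /n/ → [ũ]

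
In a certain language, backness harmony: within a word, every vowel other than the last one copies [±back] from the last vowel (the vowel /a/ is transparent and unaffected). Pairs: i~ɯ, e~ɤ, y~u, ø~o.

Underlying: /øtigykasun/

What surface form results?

/ø/ harmonizes with /u/ ([+back]) → [o]
/i/ harmonizes with /u/ ([+back]) → [ɯ]
/y/ harmonizes with /u/ ([+back]) → [u]

[otɯgukasun]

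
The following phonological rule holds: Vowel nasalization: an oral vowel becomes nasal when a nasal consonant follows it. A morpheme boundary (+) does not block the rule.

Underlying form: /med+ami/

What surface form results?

/a/ before nasal /m/ → [ã]

[med+ãmi]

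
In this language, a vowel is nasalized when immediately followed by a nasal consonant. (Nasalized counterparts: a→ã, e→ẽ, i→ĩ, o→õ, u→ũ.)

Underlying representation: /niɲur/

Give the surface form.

/i/ before nasal /ɲ/ → [ĩ]

[nĩɲur]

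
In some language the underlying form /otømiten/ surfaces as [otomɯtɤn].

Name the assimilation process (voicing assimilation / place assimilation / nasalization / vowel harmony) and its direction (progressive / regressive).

vowel harmony, progressive

/ø/→[o] /i/→[ɯ] /e/→[ɤ].
Vowels agree with the first vowel, so the harmony is progressive.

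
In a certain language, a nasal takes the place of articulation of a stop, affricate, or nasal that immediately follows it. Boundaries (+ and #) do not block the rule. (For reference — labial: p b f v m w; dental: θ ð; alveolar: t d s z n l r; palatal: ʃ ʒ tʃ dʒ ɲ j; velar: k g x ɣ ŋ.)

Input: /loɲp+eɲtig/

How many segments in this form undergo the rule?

/ɲ/ before /p/ (labial) → [m]
/ɲ/ before /t/ (alveolar) → [n]
2 segments change.

2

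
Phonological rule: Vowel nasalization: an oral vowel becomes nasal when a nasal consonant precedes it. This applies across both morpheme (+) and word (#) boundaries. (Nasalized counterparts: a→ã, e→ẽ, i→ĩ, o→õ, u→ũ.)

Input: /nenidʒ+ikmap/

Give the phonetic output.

/e/ after nasal /n/ → [ẽ]
/i/ after nasal /n/ → [ĩ]
/a/ after nasal /m/ → [ã]

[nẽnĩdʒ+ikmãp]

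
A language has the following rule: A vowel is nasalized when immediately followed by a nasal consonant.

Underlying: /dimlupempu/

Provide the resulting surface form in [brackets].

/i/ before nasal /m/ → [ĩ]
/e/ before nasal /m/ → [ẽ]

[dĩmlupẽmpu]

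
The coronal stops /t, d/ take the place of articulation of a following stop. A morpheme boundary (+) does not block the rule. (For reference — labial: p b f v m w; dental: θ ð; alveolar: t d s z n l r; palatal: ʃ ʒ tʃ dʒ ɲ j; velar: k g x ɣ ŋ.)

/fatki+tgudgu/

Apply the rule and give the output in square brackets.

[fakki+kguggu]

/t/ before /k/ (velar) → [k]
/t/ before /g/ (velar) → [k]
/d/ before /g/ (velar) → [g]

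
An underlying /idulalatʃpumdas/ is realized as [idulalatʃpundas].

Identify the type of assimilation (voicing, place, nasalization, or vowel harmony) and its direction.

/m/→[n].
Each target copies a feature from the following segment, so the direction is regressive.

place assimilation, regressive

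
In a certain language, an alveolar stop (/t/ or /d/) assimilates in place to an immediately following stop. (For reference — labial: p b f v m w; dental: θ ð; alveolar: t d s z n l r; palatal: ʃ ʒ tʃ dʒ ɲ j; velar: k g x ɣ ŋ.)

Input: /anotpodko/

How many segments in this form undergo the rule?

2

/t/ before /p/ (labial) → [p]
/d/ before /k/ (velar) → [g]
2 segments change.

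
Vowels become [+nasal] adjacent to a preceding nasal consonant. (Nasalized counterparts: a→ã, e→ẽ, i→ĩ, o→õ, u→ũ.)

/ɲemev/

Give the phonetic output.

/e/ after nasal /ɲ/ → [ẽ]
/e/ after nasal /m/ → [ẽ]

[ɲẽmẽv]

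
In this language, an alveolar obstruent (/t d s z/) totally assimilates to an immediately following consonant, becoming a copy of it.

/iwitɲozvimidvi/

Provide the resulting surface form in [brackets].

[iwiɲɲovvimivvi]

/t/ before /ɲ/ → [ɲ] (total assimilation)
/z/ before /v/ → [v] (total assimilation)
/d/ before /v/ → [v] (total assimilation)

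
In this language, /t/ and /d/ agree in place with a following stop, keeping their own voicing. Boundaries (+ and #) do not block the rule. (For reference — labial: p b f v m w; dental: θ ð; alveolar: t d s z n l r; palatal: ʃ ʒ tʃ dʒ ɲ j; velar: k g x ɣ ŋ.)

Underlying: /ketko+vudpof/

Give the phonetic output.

[kekko+vubpof]

/t/ before /k/ (velar) → [k]
/d/ before /p/ (labial) → [b]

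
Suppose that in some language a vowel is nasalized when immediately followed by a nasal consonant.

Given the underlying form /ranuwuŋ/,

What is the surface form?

/a/ before nasal /n/ → [ã]
/u/ before nasal /ŋ/ → [ũ]

[rãnuwũŋ]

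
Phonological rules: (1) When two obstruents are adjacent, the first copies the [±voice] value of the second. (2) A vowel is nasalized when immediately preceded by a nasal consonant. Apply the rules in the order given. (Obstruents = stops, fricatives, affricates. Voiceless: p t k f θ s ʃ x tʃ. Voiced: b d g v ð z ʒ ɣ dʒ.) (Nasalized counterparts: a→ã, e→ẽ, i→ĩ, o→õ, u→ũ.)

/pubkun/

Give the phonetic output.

Rule 1: /b/ before /k/ (voiceless) → [p]
After rule 1: pupkun
Rule 2: no segment meets the rule's conditions; no change.

[pupkun]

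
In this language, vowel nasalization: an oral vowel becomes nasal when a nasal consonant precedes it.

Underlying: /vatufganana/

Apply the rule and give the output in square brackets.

/a/ after nasal /n/ → [ã]
/a/ after nasal /n/ → [ã]

[vatufganãnã]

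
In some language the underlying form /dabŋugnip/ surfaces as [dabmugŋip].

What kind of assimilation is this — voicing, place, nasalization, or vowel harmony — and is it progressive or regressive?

place assimilation, progressive

/ŋ/→[m] /n/→[ŋ].
Each target copies a feature from the preceding segment, so the direction is progressive.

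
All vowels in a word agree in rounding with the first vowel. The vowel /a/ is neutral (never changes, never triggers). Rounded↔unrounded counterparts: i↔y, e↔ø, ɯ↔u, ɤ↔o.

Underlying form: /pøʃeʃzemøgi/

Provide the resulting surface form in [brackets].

/e/ harmonizes with /ø/ ([+round]) → [ø]
/e/ harmonizes with /ø/ ([+round]) → [ø]
/i/ harmonizes with /ø/ ([+round]) → [y]

[pøʃøʃzømøgy]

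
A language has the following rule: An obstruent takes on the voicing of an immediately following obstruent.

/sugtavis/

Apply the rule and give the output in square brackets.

[suktavis]

/g/ before /t/ (voiceless) → [k]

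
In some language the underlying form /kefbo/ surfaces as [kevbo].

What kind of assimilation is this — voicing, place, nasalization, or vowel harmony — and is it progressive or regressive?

voicing assimilation, regressive

/f/→[v].
Each target copies a feature from the following segment, so the direction is regressive.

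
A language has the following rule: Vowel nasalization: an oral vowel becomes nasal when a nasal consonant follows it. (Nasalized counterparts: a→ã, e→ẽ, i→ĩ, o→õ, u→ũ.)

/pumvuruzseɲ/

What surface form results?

/u/ before nasal /m/ → [ũ]
/e/ before nasal /ɲ/ → [ẽ]

[pũmvuruzsẽɲ]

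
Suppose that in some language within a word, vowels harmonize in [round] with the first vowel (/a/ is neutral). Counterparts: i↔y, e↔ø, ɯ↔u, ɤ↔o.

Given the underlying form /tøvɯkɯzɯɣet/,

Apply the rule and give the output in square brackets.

[tøvukuzuɣøt]

/ɯ/ harmonizes with /ø/ ([+round]) → [u]
/ɯ/ harmonizes with /ø/ ([+round]) → [u]
/ɯ/ harmonizes with /ø/ ([+round]) → [u]
/e/ harmonizes with /ø/ ([+round]) → [ø]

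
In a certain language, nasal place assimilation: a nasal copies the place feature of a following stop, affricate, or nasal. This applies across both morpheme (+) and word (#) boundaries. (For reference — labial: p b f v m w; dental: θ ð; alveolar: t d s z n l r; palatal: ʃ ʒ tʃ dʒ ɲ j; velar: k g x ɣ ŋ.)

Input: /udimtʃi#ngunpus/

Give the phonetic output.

/m/ before /tʃ/ (palatal) → [ɲ]
/n/ before /g/ (velar) → [ŋ]
/n/ before /p/ (labial) → [m]

[udiɲtʃi#ŋgumpus]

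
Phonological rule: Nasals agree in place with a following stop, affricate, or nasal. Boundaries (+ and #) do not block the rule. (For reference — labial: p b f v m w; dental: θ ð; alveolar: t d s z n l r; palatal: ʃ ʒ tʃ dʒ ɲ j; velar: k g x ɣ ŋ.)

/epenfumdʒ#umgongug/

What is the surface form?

[epenfuɲdʒ#uŋgoŋgug]

/m/ before /dʒ/ (palatal) → [ɲ]
/m/ before /g/ (velar) → [ŋ]
/n/ before /g/ (velar) → [ŋ]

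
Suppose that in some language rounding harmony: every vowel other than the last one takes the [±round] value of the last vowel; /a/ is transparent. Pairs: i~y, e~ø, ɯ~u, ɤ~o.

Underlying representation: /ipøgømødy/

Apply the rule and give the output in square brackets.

/i/ harmonizes with /y/ ([+round]) → [y]

[ypøgømødy]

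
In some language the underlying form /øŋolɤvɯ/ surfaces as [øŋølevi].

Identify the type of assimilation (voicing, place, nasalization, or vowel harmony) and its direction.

vowel harmony, progressive

/o/→[ø] /ɤ/→[e] /ɯ/→[i].
Vowels agree with the first vowel, so the harmony is progressive.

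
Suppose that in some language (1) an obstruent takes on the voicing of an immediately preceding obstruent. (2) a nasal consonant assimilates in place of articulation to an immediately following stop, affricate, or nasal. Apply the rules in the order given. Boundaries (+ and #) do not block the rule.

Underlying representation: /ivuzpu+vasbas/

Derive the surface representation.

Rule 1: /p/ after /z/ (voiced) → [b]
Rule 1: /b/ after /s/ (voiceless) → [p]
After rule 1: ivuzbu+vaspas
Rule 2: no segment meets the rule's conditions; no change.

[ivuzbu+vaspas]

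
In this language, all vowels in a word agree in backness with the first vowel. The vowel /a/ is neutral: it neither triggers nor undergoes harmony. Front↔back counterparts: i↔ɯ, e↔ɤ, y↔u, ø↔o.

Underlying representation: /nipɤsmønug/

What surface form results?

/ɤ/ harmonizes with /i/ ([-back]) → [e]
/u/ harmonizes with /i/ ([-back]) → [y]

[nipesmønyg]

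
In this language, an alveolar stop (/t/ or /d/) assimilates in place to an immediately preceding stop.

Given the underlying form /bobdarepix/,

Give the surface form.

[bobbarepix]

/d/ after /b/ (labial) → [b]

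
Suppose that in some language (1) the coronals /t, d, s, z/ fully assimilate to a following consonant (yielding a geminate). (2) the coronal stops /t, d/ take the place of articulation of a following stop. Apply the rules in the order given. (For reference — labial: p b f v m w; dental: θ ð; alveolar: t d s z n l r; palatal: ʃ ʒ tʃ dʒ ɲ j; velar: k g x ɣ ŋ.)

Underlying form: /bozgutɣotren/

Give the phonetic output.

Rule 1: /z/ before /g/ → [g] (total assimilation)
Rule 1: /t/ before /ɣ/ → [ɣ] (total assimilation)
Rule 1: /t/ before /r/ → [r] (total assimilation)
After rule 1: bogguɣɣorren
Rule 2: no segment meets the rule's conditions; no change.

[bogguɣɣorren]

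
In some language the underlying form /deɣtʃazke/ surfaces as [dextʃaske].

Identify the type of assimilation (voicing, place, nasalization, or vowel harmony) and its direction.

/ɣ/→[x] /z/→[s].
Each target copies a feature from the following segment, so the direction is regressive.

voicing assimilation, regressive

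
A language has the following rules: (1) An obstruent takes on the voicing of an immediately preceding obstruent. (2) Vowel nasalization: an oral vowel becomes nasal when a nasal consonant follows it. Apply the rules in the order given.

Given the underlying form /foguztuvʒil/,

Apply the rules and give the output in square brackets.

Rule 1: /t/ after /z/ (voiced) → [d]
After rule 1: foguzduvʒil
Rule 2: no segment meets the rule's conditions; no change.

[foguzduvʒil]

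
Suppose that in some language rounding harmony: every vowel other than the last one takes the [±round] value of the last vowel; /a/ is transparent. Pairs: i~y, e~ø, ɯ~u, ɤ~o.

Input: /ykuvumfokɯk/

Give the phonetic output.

[ikɯvɯmfɤkɯk]

/y/ harmonizes with /ɯ/ ([-round]) → [i]
/u/ harmonizes with /ɯ/ ([-round]) → [ɯ]
/u/ harmonizes with /ɯ/ ([-round]) → [ɯ]
/o/ harmonizes with /ɯ/ ([-round]) → [ɤ]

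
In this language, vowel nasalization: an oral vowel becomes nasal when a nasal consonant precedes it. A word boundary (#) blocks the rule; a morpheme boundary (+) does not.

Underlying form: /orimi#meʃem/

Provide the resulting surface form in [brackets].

[orimĩ#mẽʃem]

/i/ after nasal /m/ → [ĩ]
/e/ after nasal /m/ → [ẽ]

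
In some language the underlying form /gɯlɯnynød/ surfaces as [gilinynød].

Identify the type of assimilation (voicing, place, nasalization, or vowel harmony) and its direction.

vowel harmony, regressive

/ɯ/→[i] /ɯ/→[i].
Vowels agree with the last vowel, so the harmony is regressive.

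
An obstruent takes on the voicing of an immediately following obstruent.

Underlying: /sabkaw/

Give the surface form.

/b/ before /k/ (voiceless) → [p]

[sapkaw]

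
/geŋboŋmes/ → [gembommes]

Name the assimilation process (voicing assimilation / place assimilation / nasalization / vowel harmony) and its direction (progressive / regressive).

/ŋ/→[m] /ŋ/→[m].
Each target copies a feature from the following segment, so the direction is regressive.

place assimilation, regressive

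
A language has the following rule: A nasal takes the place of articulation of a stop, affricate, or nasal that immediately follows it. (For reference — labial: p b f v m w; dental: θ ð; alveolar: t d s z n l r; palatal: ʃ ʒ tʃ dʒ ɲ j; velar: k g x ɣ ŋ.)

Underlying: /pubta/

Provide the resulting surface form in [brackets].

[pubta]

no segment meets the rule's conditions; no change.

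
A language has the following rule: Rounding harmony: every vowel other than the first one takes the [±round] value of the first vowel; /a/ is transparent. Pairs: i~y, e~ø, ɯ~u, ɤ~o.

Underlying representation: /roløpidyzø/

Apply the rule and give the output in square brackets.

[roløpydyzø]

/i/ harmonizes with /o/ ([+round]) → [y]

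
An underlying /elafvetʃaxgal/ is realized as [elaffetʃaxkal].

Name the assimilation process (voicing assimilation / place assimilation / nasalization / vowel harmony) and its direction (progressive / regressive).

/v/→[f] /g/→[k].
Each target copies a feature from the preceding segment, so the direction is progressive.

voicing assimilation, progressive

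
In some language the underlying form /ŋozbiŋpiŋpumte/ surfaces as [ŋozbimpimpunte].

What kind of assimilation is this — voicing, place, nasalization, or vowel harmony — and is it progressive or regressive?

place assimilation, regressive

/ŋ/→[m] /ŋ/→[m] /m/→[n].
Each target copies a feature from the following segment, so the direction is regressive.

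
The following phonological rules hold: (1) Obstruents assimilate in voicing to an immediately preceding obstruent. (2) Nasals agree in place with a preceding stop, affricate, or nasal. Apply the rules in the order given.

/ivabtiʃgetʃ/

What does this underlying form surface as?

[ivabdiʃketʃ]

Rule 1: /t/ after /b/ (voiced) → [d]
Rule 1: /g/ after /ʃ/ (voiceless) → [k]
After rule 1: ivabdiʃketʃ
Rule 2: no segment meets the rule's conditions; no change.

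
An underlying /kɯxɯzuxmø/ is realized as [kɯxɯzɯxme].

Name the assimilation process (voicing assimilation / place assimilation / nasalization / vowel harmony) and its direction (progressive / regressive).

/u/→[ɯ] /ø/→[e].
Vowels agree with the first vowel, so the harmony is progressive.

vowel harmony, progressive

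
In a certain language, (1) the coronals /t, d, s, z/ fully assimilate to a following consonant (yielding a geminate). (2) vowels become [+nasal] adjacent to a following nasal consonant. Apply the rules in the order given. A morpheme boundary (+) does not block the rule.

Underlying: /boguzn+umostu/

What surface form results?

[bogũnn+ũmottu]

Rule 1: /z/ before /n/ → [n] (total assimilation)
Rule 1: /s/ before /t/ → [t] (total assimilation)
After rule 1: bogunn+umottu
Rule 2: /u/ before nasal /n/ → [ũ]
Rule 2: /u/ before nasal /m/ → [ũ]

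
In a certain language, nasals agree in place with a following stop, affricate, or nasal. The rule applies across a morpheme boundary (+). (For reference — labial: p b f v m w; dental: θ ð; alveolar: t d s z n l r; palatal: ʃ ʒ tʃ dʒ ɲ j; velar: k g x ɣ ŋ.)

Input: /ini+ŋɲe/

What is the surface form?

/ŋ/ before /ɲ/ (palatal) → [ɲ]

[ini+ɲɲe]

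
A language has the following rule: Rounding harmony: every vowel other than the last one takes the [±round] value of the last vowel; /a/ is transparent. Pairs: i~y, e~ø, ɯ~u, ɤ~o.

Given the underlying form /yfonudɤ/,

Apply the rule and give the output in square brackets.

/y/ harmonizes with /ɤ/ ([-round]) → [i]
/o/ harmonizes with /ɤ/ ([-round]) → [ɤ]
/u/ harmonizes with /ɤ/ ([-round]) → [ɯ]

[ifɤnɯdɤ]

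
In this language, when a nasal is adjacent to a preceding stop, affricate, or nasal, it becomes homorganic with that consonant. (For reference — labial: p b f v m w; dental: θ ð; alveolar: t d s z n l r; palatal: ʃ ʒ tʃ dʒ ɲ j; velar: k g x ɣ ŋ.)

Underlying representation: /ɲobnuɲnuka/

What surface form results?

/n/ after /b/ (labial) → [m]
/n/ after /ɲ/ (palatal) → [ɲ]

[ɲobmuɲɲuka]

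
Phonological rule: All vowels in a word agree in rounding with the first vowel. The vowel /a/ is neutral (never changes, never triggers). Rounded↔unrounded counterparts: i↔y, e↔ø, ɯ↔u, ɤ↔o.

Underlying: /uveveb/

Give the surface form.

/e/ harmonizes with /u/ ([+round]) → [ø]
/e/ harmonizes with /u/ ([+round]) → [ø]

[uvøvøb]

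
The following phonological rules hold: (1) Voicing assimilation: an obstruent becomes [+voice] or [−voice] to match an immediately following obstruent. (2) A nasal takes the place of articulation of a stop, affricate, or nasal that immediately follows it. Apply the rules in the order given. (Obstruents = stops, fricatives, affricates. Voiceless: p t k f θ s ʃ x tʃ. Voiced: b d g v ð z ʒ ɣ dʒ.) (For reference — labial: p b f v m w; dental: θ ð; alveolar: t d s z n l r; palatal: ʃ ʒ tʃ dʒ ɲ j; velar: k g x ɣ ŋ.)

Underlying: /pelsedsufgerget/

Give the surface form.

[pelsetsuvgerget]

Rule 1: /d/ before /s/ (voiceless) → [t]
Rule 1: /f/ before /g/ (voiced) → [v]
After rule 1: pelsetsuvgerget
Rule 2: no segment meets the rule's conditions; no change.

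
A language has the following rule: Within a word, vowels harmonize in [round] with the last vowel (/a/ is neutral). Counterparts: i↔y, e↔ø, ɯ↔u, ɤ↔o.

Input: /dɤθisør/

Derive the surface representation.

/ɤ/ harmonizes with /ø/ ([+round]) → [o]
/i/ harmonizes with /ø/ ([+round]) → [y]

[doθysør]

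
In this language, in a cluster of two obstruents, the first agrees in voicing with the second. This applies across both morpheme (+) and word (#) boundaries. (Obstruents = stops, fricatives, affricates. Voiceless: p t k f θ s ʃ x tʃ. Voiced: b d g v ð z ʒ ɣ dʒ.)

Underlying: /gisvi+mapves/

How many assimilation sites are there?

/s/ before /v/ (voiced) → [z]
/p/ before /v/ (voiced) → [b]
2 segments change.

2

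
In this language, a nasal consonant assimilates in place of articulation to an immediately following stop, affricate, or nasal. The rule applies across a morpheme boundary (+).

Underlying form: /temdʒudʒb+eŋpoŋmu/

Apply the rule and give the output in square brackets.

[teɲdʒudʒb+empommu]

/m/ before /dʒ/ (palatal) → [ɲ]
/ŋ/ before /p/ (labial) → [m]
/ŋ/ before /m/ (labial) → [m]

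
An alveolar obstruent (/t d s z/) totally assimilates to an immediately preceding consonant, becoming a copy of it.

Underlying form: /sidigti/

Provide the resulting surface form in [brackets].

[sidiggi]

/t/ after /g/ → [g] (total assimilation)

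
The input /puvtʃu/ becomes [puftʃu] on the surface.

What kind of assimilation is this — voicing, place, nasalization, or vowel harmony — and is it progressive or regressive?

/v/→[f].
Each target copies a feature from the following segment, so the direction is regressive.

voicing assimilation, regressive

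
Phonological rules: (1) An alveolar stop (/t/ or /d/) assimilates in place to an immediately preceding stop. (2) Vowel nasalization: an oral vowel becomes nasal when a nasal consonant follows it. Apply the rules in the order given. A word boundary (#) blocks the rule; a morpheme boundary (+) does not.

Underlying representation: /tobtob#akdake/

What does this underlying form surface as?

[tobpob#akgake]

Rule 1: /t/ after /b/ (labial) → [p]
Rule 1: /d/ after /k/ (velar) → [g]
After rule 1: tobpob#akgake
Rule 2: no segment meets the rule's conditions; no change.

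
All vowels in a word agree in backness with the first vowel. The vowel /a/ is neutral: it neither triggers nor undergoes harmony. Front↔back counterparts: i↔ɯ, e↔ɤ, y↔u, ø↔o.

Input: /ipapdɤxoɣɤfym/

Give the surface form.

[ipapdexøɣefym]

/ɤ/ harmonizes with /i/ ([-back]) → [e]
/o/ harmonizes with /i/ ([-back]) → [ø]
/ɤ/ harmonizes with /i/ ([-back]) → [e]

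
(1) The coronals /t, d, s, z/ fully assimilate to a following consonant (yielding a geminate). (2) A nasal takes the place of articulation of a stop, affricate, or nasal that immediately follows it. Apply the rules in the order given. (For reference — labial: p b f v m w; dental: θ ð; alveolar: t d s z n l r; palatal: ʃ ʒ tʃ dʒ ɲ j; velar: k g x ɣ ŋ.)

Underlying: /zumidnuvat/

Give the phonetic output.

[zuminnuvat]

Rule 1: /d/ before /n/ → [n] (total assimilation)
After rule 1: zuminnuvat
Rule 2: no segment meets the rule's conditions; no change.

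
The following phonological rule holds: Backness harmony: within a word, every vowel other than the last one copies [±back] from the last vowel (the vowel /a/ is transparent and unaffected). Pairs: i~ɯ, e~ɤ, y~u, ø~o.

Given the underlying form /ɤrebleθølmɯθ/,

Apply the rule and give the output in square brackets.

[ɤrɤblɤθolmɯθ]

/e/ harmonizes with /ɯ/ ([+back]) → [ɤ]
/e/ harmonizes with /ɯ/ ([+back]) → [ɤ]
/ø/ harmonizes with /ɯ/ ([+back]) → [o]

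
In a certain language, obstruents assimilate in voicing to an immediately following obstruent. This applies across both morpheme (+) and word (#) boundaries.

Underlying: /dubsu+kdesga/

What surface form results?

[dupsu+gdezga]

/b/ before /s/ (voiceless) → [p]
/k/ before /d/ (voiced) → [g]
/s/ before /g/ (voiced) → [z]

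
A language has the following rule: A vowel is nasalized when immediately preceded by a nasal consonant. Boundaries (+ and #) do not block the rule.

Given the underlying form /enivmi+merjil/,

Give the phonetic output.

/i/ after nasal /n/ → [ĩ]
/i/ after nasal /m/ → [ĩ]
/e/ after nasal /m/ → [ẽ]

[enĩvmĩ+mẽrjil]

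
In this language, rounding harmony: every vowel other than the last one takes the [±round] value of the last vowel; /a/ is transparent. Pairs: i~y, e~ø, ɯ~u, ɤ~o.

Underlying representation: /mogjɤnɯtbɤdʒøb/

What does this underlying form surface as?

/ɤ/ harmonizes with /ø/ ([+round]) → [o]
/ɯ/ harmonizes with /ø/ ([+round]) → [u]
/ɤ/ harmonizes with /ø/ ([+round]) → [o]

[mogjonutbodʒøb]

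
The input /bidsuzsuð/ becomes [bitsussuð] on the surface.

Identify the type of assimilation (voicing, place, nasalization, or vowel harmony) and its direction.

/d/→[t] /z/→[s].
Each target copies a feature from the following segment, so the direction is regressive.

voicing assimilation, regressive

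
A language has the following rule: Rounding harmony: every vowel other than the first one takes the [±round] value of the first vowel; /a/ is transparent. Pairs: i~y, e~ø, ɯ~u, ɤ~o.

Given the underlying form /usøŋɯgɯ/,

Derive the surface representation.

/ɯ/ harmonizes with /u/ ([+round]) → [u]
/ɯ/ harmonizes with /u/ ([+round]) → [u]

[usøŋugu]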